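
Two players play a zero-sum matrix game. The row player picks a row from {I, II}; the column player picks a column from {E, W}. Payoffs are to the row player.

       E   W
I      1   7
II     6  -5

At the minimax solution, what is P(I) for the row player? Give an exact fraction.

11/17

Row minima: I → 1, II → -5; maximin = 1.
Column maxima: E → 6, W → 7; minimax = 6.
1 ≠ 6, so there is no saddle point; optimal play is mixed.
Let the row player play I with probability p. Expected payoff against E: 1p + 6(1−p) = −5p + 6; against W: 7p + (-5)(1−p) = 12p − 5.
Setting these equal: −5p + 6 = 12p − 5 ⇒ −17p = -11 ⇒ p = 11/17, and the value is (-5)·(11/17) + 6 = 47/17.
For the column player: with q = P(E), equating I's and II's payoffs gives −6q + 7 = 11q − 5 ⇒ q = 12/17.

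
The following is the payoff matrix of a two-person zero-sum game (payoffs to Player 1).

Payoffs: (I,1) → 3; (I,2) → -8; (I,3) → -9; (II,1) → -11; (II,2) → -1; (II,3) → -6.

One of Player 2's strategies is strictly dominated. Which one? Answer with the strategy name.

2

3 holds Player 1's payoff strictly below 2 in every row: -9 < -8, -6 < -1.
So 2 is strictly dominated for Player 2.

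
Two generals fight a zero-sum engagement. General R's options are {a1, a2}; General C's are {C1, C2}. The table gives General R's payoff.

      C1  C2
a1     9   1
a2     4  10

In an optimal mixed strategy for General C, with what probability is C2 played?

5/14

Row minima: a1 → 1, a2 → 4; maximin = 4.
Column maxima: C1 → 9, C2 → 10; minimax = 9.
4 ≠ 9, so there is no saddle point; optimal play is mixed.
Let General R play a1 with probability p. Expected payoff against C1: 9p + 4(1−p) = 5p + 4; against C2: 1p + 10(1−p) = −9p + 10.
Setting these equal: 5p + 4 = −9p + 10 ⇒ 14p = 6 ⇒ p = 3/7, and the value is (5)·(3/7) + 4 = 43/7.
For General C: with q = P(C1), equating a1's and a2's payoffs gives 8q + 1 = −6q + 10 ⇒ q = 9/14.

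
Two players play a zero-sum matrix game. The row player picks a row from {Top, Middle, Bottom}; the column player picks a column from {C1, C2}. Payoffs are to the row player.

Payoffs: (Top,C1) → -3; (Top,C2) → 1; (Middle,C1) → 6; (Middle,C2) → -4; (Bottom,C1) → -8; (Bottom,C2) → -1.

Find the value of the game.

-3/7

Row minima: Top → -3, Middle → -4, Bottom → -8; maximin = -3.
Column maxima: C1 → 6, C2 → 1; minimax = 1.
-3 ≠ 1, so there is no saddle point; optimal play is mixed.
Bottom is strictly dominated by Top, so the row player never plays it.
On the remaining 2×2 (Top, Middle vs C1, C2):
Let the row player play Top with probability p. Expected payoff against C1: (-3)p + 6(1−p) = −9p + 6; against C2: 1p + (-4)(1−p) = 5p − 4.
Setting these equal: −9p + 6 = 5p − 4 ⇒ −14p = -10 ⇒ p = 5/7, and the value is (-9)·(5/7) + 6 = -3/7.
For the column player: with q = P(C1), equating Top's and Middle's payoffs gives −4q + 1 = 10q − 4 ⇒ q = 5/14.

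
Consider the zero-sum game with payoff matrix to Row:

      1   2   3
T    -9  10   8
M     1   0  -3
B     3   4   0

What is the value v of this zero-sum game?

Row minima: T → -9, M → -3, B → 0; maximin = 0.
Column maxima: 1 → 3, 2 → 10, 3 → 8; minimax = 3.
0 ≠ 3, so there is no saddle point; optimal play is mixed.
M is strictly dominated by B, so Row never plays it.
With M eliminated, 2 is strictly dominated by 1 (it gives Row strictly more in every remaining row), so Column never plays it.
On the remaining 2×2 (T, B vs 1, 3):
Let Row play T with probability p. Expected payoff against 1: (-9)p + 3(1−p) = −12p + 3; against 3: 8p + 0(1−p) = 8p.
Setting these equal: −12p + 3 = 8p ⇒ −20p = -3 ⇒ p = 3/20, and the value is (-12)·(3/20) + 3 = 6/5.
For Column: with q = P(1), equating T's and B's payoffs gives −17q + 8 = 3q ⇒ q = 2/5.

6/5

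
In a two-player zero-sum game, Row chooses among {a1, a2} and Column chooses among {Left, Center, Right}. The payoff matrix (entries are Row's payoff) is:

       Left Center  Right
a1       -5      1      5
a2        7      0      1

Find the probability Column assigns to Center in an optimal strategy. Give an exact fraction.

Row minima: a1 → -5, a2 → 0; maximin = 0.
Column maxima: Left → 7, Center → 1, Right → 5; minimax = 1.
0 ≠ 1, so there is no saddle point; optimal play is mixed.
Right is strictly dominated by Center (it gives Row strictly more in every row), so Column never plays it.
On the remaining 2×2 (a1, a2 vs Left, Center):
Let Row play a1 with probability p. Expected payoff against Left: (-5)p + 7(1−p) = −12p + 7; against Center: 1p + 0(1−p) = p.
Setting these equal: −12p + 7 = p ⇒ −13p = -7 ⇒ p = 7/13, and the value is (-12)·(7/13) + 7 = 7/13.
For Column: with q = P(Left), equating a1's and a2's payoffs gives −6q + 1 = 7q ⇒ q = 1/13.

12/13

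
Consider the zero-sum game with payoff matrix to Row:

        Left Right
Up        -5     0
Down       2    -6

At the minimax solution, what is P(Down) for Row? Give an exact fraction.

5/13

Row minima: Up → -5, Down → -6; maximin = -5.
Column maxima: Left → 2, Right → 0; minimax = 0.
-5 ≠ 0, so there is no saddle point; optimal play is mixed.
Let Row play Up with probability p. Expected payoff against Left: (-5)p + 2(1−p) = −7p + 2; against Right: 0p + (-6)(1−p) = 6p − 6.
Setting these equal: −7p + 2 = 6p − 6 ⇒ −13p = -8 ⇒ p = 8/13, and the value is (-7)·(8/13) + 2 = -30/13.
For Column: with q = P(Left), equating Up's and Down's payoffs gives −5q = 8q − 6 ⇒ q = 6/13.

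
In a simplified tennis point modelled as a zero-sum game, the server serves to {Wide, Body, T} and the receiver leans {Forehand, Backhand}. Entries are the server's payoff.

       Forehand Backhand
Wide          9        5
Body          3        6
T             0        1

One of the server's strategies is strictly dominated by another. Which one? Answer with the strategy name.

Wide gives a strictly higher payoff than T against every column: 9 > 0, 5 > 1.
So T is strictly dominated and the server never plays it.

T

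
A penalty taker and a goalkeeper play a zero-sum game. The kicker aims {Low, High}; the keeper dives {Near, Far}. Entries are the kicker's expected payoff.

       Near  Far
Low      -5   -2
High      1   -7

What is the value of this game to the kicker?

-37/11

Row minima: Low → -5, High → -7; maximin = -5.
Column maxima: Near → 1, Far → -2; minimax = -2.
-5 ≠ -2, so there is no saddle point; optimal play is mixed.
Let the kicker play Low with probability p. Expected payoff against Near: (-5)p + 1(1−p) = −6p + 1; against Far: (-2)p + (-7)(1−p) = 5p − 7.
Setting these equal: −6p + 1 = 5p − 7 ⇒ −11p = -8 ⇒ p = 8/11, and the value is (-6)·(8/11) + 1 = -37/11.
For the keeper: with q = P(Near), equating Low's and High's payoffs gives −3q − 2 = 8q − 7 ⇒ q = 5/11.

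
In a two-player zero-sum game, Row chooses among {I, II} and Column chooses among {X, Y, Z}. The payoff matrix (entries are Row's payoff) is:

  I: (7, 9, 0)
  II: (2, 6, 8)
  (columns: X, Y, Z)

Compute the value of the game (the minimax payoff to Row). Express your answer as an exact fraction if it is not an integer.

Row minima: I → 0, II → 2; maximin = 2.
Column maxima: X → 7, Y → 9, Z → 8; minimax = 7.
2 ≠ 7, so there is no saddle point; optimal play is mixed.
Y is strictly dominated by X (it gives Row strictly more in every row), so Column never plays it.
On the remaining 2×2 (I, II vs X, Z):
Let Row play I with probability p. Expected payoff against X: 7p + 2(1−p) = 5p + 2; against Z: 0p + 8(1−p) = −8p + 8.
Setting these equal: 5p + 2 = −8p + 8 ⇒ 13p = 6 ⇒ p = 6/13, and the value is (5)·(6/13) + 2 = 56/13.
For Column: with q = P(X), equating I's and II's payoffs gives 7q = −6q + 8 ⇒ q = 8/13.

56/13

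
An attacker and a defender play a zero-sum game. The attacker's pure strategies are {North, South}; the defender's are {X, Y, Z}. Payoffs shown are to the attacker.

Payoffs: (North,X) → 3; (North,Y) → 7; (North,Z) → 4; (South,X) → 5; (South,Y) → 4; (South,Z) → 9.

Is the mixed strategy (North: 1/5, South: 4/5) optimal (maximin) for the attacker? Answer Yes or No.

Against X this mix gives (1/5)·3 + (4/5)·5 = 23/5.
Against Y this mix gives (1/5)·7 + (4/5)·4 = 23/5.
Against Z this mix gives (1/5)·4 + (4/5)·9 = 8.
All of the defender's active replies (X, Y) yield 23/5, and no column does worse for the attacker. The mix makes the defender indifferent and guarantees 23/5, so it is optimal.

Yes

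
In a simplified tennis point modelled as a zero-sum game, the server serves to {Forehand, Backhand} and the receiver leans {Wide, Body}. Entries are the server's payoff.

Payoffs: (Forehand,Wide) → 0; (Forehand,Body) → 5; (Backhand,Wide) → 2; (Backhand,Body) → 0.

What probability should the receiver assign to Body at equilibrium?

Row minima: Forehand → 0, Backhand → 0; maximin = 0.
Column maxima: Wide → 2, Body → 5; minimax = 2.
0 ≠ 2, so there is no saddle point; optimal play is mixed.
Let the server play Forehand with probability p. Expected payoff against Wide: 0p + 2(1−p) = −2p + 2; against Body: 5p + 0(1−p) = 5p.
Setting these equal: −2p + 2 = 5p ⇒ −7p = -2 ⇒ p = 2/7, and the value is (-2)·(2/7) + 2 = 10/7.
For the receiver: with q = P(Wide), equating Forehand's and Backhand's payoffs gives −5q + 5 = 2q ⇒ q = 5/7.

2/7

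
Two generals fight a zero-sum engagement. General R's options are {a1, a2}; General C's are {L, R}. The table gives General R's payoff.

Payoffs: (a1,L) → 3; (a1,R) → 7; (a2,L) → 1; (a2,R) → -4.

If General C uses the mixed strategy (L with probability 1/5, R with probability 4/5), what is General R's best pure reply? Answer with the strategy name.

a1

Expected payoff of a1: (1/5)·3 + (4/5)·7 = 31/5.
Expected payoff of a2: (1/5)·1 + (4/5)·(-4) = -3.
The largest is 31/5, so General R's best response is a1.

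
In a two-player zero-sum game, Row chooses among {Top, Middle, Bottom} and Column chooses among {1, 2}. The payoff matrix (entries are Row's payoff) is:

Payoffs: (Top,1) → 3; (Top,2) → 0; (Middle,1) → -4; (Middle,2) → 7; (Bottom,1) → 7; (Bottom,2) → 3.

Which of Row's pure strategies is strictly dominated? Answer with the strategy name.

Bottom gives a strictly higher payoff than Top against every column: 7 > 3, 3 > 0.
So Top is strictly dominated and Row never plays it.

Top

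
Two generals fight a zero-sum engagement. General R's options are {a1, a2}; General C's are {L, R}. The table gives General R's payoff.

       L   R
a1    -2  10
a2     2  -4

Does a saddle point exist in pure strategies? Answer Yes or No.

Row minima: a1 → -2, a2 → -4; maximin = -2.
Column maxima: L → 2, R → 10; minimax = 2.
-2 ≠ 2, so no pure-strategy equilibrium exists.

No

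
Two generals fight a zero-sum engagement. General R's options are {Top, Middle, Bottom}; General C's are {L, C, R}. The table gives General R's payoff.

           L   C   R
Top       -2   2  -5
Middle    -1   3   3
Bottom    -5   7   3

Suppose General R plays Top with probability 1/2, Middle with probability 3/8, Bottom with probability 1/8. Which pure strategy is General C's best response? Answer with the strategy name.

If General C plays L, General R's expected payoff is (1/2)·(-2) + (3/8)·(-1) + (1/8)·(-5) = -2.
If General C plays C, General R's expected payoff is (1/2)·2 + (3/8)·3 + (1/8)·7 = 3.
If General C plays R, General R's expected payoff is (1/2)·(-5) + (3/8)·3 + (1/8)·3 = -1.
General C minimizes General R's payoff; the smallest is -2, so the best response is L.

L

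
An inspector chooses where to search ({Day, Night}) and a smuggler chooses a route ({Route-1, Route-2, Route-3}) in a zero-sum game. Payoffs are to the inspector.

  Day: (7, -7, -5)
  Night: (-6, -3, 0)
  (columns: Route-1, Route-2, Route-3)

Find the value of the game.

-63/17

Row minima: Day → -7, Night → -6; maximin = -6.
Column maxima: Route-1 → 7, Route-2 → -3, Route-3 → 0; minimax = -3.
-6 ≠ -3, so there is no saddle point; optimal play is mixed.
Route-3 is strictly dominated by Route-2 (it gives the inspector strictly more in every row), so the smuggler never plays it.
On the remaining 2×2 (Day, Night vs Route-1, Route-2):
Let the inspector play Day with probability p. Expected payoff against Route-1: 7p + (-6)(1−p) = 13p − 6; against Route-2: (-7)p + (-3)(1−p) = −4p − 3.
Setting these equal: 13p − 6 = −4p − 3 ⇒ 17p = 3 ⇒ p = 3/17, and the value is (13)·(3/17) − 6 = -63/17.
For the smuggler: with q = P(Route-1), equating Day's and Night's payoffs gives 14q − 7 = −3q − 3 ⇒ q = 4/17.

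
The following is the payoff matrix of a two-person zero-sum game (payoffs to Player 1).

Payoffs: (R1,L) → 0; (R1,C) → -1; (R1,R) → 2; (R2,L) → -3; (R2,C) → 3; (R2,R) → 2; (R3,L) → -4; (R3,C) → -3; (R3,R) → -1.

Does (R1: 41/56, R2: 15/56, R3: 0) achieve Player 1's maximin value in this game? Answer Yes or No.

No

Against L this mix gives (41/56)·0 + (15/56)·(-3) = -45/56.
Against C this mix gives (41/56)·(-1) + (15/56)·3 = 1/14.
Against R this mix gives (41/56)·2 + (15/56)·2 = 2.
Player 2 will play L, holding Player 1 to -45/56. Shifting weight toward the row that does better against L would raise this floor (the equalizing mix achieves -3/7 against both L and C), so the proposed strategy is not optimal.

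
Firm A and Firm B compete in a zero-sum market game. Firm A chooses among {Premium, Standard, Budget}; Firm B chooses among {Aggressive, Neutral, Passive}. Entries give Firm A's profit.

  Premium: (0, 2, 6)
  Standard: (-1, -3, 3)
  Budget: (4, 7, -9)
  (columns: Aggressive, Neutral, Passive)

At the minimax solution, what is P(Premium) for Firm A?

13/19

Row minima: Premium → 0, Standard → -3, Budget → -9; maximin = 0.
Column maxima: Aggressive → 4, Neutral → 7, Passive → 6; minimax = 4.
0 ≠ 4, so there is no saddle point; optimal play is mixed.
Standard is strictly dominated by Premium, so Firm A never plays it.
With Standard eliminated, Neutral is strictly dominated by Aggressive (it gives Firm A strictly more in every remaining row), so Firm B never plays it.
On the remaining 2×2 (Premium, Budget vs Aggressive, Passive):
Let Firm A play Premium with probability p. Expected payoff against Aggressive: 0p + 4(1−p) = −4p + 4; against Passive: 6p + (-9)(1−p) = 15p − 9.
Setting these equal: −4p + 4 = 15p − 9 ⇒ −19p = -13 ⇒ p = 13/19, and the value is (-4)·(13/19) + 4 = 24/19.
For Firm B: with q = P(Aggressive), equating Premium's and Budget's payoffs gives −6q + 6 = 13q − 9 ⇒ q = 15/19.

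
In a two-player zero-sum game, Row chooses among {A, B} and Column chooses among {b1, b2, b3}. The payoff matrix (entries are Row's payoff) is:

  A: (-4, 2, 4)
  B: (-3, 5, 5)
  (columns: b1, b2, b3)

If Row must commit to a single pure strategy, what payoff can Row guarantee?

Row minima: A → -4, B → -3.
The best of these is -3.

-3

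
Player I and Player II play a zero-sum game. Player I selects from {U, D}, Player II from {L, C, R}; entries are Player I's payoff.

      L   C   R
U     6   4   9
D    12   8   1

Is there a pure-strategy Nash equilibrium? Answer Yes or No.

No

Row minima: U → 4, D → 1; maximin = 4.
Column maxima: L → 12, C → 8, R → 9; minimax = 8.
4 ≠ 8, so no pure-strategy equilibrium exists.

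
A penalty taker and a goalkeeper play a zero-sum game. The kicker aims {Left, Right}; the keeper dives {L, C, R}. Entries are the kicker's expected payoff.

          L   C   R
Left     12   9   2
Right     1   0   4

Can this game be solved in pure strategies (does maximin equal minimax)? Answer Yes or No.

Row minima: Left → 2, Right → 0; maximin = 2.
Column maxima: L → 12, C → 9, R → 4; minimax = 4.
2 ≠ 4, so no pure-strategy equilibrium exists.

No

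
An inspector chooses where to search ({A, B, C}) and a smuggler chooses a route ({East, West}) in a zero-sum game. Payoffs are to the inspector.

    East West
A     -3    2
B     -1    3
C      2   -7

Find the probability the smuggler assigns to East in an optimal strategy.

Row minima: A → -3, B → -1, C → -7; maximin = -1.
Column maxima: East → 2, West → 3; minimax = 2.
-1 ≠ 2, so there is no saddle point; optimal play is mixed.
A is strictly dominated by B, so the inspector never plays it.
On the remaining 2×2 (B, C vs East, West):
Let the inspector play B with probability p. Expected payoff against East: (-1)p + 2(1−p) = −3p + 2; against West: 3p + (-7)(1−p) = 10p − 7.
Setting these equal: −3p + 2 = 10p − 7 ⇒ −13p = -9 ⇒ p = 9/13, and the value is (-3)·(9/13) + 2 = -1/13.
For the smuggler: with q = P(East), equating B's and C's payoffs gives −4q + 3 = 9q − 7 ⇒ q = 10/13.

10/13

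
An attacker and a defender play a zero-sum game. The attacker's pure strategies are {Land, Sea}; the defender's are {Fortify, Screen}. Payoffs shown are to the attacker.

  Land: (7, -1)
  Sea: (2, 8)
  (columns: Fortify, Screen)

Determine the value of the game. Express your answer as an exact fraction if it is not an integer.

29/7

Row minima: Land → -1, Sea → 2; maximin = 2.
Column maxima: Fortify → 7, Screen → 8; minimax = 7.
2 ≠ 7, so there is no saddle point; optimal play is mixed.
Let the attacker play Land with probability p. Expected payoff against Fortify: 7p + 2(1−p) = 5p + 2; against Screen: (-1)p + 8(1−p) = −9p + 8.
Setting these equal: 5p + 2 = −9p + 8 ⇒ 14p = 6 ⇒ p = 3/7, and the value is (5)·(3/7) + 2 = 29/7.
For the defender: with q = P(Fortify), equating Land's and Sea's payoffs gives 8q − 1 = −6q + 8 ⇒ q = 9/14.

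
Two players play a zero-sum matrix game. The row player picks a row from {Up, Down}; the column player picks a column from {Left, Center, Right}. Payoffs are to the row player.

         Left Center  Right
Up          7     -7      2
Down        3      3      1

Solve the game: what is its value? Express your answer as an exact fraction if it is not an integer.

Row minima: Up → -7, Down → 1; maximin = 1.
Column maxima: Left → 7, Center → 3, Right → 2; minimax = 2.
1 ≠ 2, so there is no saddle point; optimal play is mixed.
Left is strictly dominated by Right (it gives the row player strictly more in every row), so the column player never plays it.
On the remaining 2×2 (Up, Down vs Center, Right):
Let the row player play Up with probability p. Expected payoff against Center: (-7)p + 3(1−p) = −10p + 3; against Right: 2p + 1(1−p) = p + 1.
Setting these equal: −10p + 3 = p + 1 ⇒ −11p = -2 ⇒ p = 2/11, and the value is (-10)·(2/11) + 3 = 13/11.
For the column player: with q = P(Center), equating Up's and Down's payoffs gives −9q + 2 = 2q + 1 ⇒ q = 1/11.

13/11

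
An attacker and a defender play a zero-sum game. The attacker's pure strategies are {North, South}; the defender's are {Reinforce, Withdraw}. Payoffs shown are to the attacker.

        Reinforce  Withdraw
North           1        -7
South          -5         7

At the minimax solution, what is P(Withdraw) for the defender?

Row minima: North → -7, South → -5; maximin = -5.
Column maxima: Reinforce → 1, Withdraw → 7; minimax = 1.
-5 ≠ 1, so there is no saddle point; optimal play is mixed.
Let the attacker play North with probability p. Expected payoff against Reinforce: 1p + (-5)(1−p) = 6p − 5; against Withdraw: (-7)p + 7(1−p) = −14p + 7.
Setting these equal: 6p − 5 = −14p + 7 ⇒ 20p = 12 ⇒ p = 3/5, and the value is (6)·(3/5) − 5 = -7/5.
For the defender: with q = P(Reinforce), equating North's and South's payoffs gives 8q − 7 = −12q + 7 ⇒ q = 7/10.

3/10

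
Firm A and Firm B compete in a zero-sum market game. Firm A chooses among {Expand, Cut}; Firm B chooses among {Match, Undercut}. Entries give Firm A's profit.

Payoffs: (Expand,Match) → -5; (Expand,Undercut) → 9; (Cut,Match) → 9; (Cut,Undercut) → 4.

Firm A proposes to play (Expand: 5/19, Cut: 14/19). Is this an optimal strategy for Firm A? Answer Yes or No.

Yes

Against Match this mix gives (5/19)·(-5) + (14/19)·9 = 101/19.
Against Undercut this mix gives (5/19)·9 + (14/19)·4 = 101/19.
All of Firm B's active replies (Match, Undercut) yield 101/19, and no column does worse for Firm A. The mix makes Firm B indifferent and guarantees 101/19, so it is optimal.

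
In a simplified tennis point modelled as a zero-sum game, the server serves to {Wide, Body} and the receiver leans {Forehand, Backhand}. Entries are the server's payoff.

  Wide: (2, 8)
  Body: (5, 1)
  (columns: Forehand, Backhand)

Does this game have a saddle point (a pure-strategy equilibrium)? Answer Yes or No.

Row minima: Wide → 2, Body → 1; maximin = 2.
Column maxima: Forehand → 5, Backhand → 8; minimax = 5.
2 ≠ 5, so no pure-strategy equilibrium exists.

No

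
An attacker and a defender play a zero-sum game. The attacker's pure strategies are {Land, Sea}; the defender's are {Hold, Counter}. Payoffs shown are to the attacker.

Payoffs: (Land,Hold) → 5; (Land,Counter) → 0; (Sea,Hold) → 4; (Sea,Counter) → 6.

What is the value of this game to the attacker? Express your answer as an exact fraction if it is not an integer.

Row minima: Land → 0, Sea → 4; maximin = 4.
Column maxima: Hold → 5, Counter → 6; minimax = 5.
4 ≠ 5, so there is no saddle point; optimal play is mixed.
Let the attacker play Land with probability p. Expected payoff against Hold: 5p + 4(1−p) = p + 4; against Counter: 0p + 6(1−p) = −6p + 6.
Setting these equal: p + 4 = −6p + 6 ⇒ 7p = 2 ⇒ p = 2/7, and the value is (1)·(2/7) + 4 = 30/7.
For the defender: with q = P(Hold), equating Land's and Sea's payoffs gives 5q = −2q + 6 ⇒ q = 6/7.

30/7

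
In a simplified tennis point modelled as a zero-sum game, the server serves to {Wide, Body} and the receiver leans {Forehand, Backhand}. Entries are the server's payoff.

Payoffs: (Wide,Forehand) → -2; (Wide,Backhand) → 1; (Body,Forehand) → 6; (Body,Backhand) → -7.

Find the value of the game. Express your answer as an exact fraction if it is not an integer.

Row minima: Wide → -2, Body → -7; maximin = -2.
Column maxima: Forehand → 6, Backhand → 1; minimax = 1.
-2 ≠ 1, so there is no saddle point; optimal play is mixed.
Let the server play Wide with probability p. Expected payoff against Forehand: (-2)p + 6(1−p) = −8p + 6; against Backhand: 1p + (-7)(1−p) = 8p − 7.
Setting these equal: −8p + 6 = 8p − 7 ⇒ −16p = -13 ⇒ p = 13/16, and the value is (-8)·(13/16) + 6 = -1/2.
For the receiver: with q = P(Forehand), equating Wide's and Body's payoffs gives −3q + 1 = 13q − 7 ⇒ q = 1/2.

-1/2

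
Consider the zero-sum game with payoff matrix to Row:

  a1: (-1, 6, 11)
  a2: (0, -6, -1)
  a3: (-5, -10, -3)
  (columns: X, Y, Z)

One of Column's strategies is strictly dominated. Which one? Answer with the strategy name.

Z

Y holds Row's payoff strictly below Z in every row: 6 < 11, -6 < -1, -10 < -3.
So Z is strictly dominated for Column.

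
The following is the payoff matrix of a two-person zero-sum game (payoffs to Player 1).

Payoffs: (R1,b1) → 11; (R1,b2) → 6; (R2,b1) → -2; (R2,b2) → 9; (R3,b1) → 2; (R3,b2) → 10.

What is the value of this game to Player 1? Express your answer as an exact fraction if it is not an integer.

98/13

Row minima: R1 → 6, R2 → -2, R3 → 2; maximin = 6.
Column maxima: b1 → 11, b2 → 10; minimax = 10.
6 ≠ 10, so there is no saddle point; optimal play is mixed.
R2 is strictly dominated by R3, so Player 1 never plays it.
On the remaining 2×2 (R1, R3 vs b1, b2):
Let Player 1 play R1 with probability p. Expected payoff against b1: 11p + 2(1−p) = 9p + 2; against b2: 6p + 10(1−p) = −4p + 10.
Setting these equal: 9p + 2 = −4p + 10 ⇒ 13p = 8 ⇒ p = 8/13, and the value is (9)·(8/13) + 2 = 98/13.
For Player 2: with q = P(b1), equating R1's and R3's payoffs gives 5q + 6 = −8q + 10 ⇒ q = 4/13.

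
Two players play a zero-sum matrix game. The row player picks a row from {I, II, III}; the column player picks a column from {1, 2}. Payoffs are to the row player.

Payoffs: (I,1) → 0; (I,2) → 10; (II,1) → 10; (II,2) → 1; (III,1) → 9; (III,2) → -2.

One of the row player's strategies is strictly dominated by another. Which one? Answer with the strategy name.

II gives a strictly higher payoff than III against every column: 10 > 9, 1 > -2.
So III is strictly dominated and the row player never plays it.

III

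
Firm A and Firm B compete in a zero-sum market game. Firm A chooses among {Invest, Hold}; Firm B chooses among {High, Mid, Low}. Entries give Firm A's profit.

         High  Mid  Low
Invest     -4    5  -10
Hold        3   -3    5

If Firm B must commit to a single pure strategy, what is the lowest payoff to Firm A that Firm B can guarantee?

3

Column maxima: High → 3, Mid → 5, Low → 5.
The smallest of these is 3.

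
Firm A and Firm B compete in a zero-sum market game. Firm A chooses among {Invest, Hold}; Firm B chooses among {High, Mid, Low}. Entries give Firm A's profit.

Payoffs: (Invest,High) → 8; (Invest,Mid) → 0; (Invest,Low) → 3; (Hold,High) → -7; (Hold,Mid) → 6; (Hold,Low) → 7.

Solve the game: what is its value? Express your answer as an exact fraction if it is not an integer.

Row minima: Invest → 0, Hold → -7; maximin = 0.
Column maxima: High → 8, Mid → 6, Low → 7; minimax = 6.
0 ≠ 6, so there is no saddle point; optimal play is mixed.
Low is strictly dominated by Mid (it gives Firm A strictly more in every row), so Firm B never plays it.
On the remaining 2×2 (Invest, Hold vs High, Mid):
Let Firm A play Invest with probability p. Expected payoff against High: 8p + (-7)(1−p) = 15p − 7; against Mid: 0p + 6(1−p) = −6p + 6.
Setting these equal: 15p − 7 = −6p + 6 ⇒ 21p = 13 ⇒ p = 13/21, and the value is (15)·(13/21) − 7 = 16/7.
For Firm B: with q = P(High), equating Invest's and Hold's payoffs gives 8q = −13q + 6 ⇒ q = 2/7.

16/7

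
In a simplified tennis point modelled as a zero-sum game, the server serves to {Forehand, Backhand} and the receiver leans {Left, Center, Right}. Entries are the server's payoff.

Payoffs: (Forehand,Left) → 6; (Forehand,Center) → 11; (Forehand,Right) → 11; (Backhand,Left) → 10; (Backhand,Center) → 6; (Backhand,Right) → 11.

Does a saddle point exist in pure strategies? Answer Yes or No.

No

Row minima: Forehand → 6, Backhand → 6; maximin = 6.
Column maxima: Left → 10, Center → 11, Right → 11; minimax = 10.
6 ≠ 10, so no pure-strategy equilibrium exists.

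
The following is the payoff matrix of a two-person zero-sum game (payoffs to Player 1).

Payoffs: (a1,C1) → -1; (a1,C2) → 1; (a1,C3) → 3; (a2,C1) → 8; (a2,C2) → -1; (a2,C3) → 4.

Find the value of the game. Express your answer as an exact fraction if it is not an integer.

7/11

Row minima: a1 → -1, a2 → -1; maximin = -1.
Column maxima: C1 → 8, C2 → 1, C3 → 4; minimax = 1.
-1 ≠ 1, so there is no saddle point; optimal play is mixed.
C3 is strictly dominated by C2 (it gives Player 1 strictly more in every row), so Player 2 never plays it.
On the remaining 2×2 (a1, a2 vs C1, C2):
Let Player 1 play a1 with probability p. Expected payoff against C1: (-1)p + 8(1−p) = −9p + 8; against C2: 1p + (-1)(1−p) = 2p − 1.
Setting these equal: −9p + 8 = 2p − 1 ⇒ −11p = -9 ⇒ p = 9/11, and the value is (-9)·(9/11) + 8 = 7/11.
For Player 2: with q = P(C1), equating a1's and a2's payoffs gives −2q + 1 = 9q − 1 ⇒ q = 2/11.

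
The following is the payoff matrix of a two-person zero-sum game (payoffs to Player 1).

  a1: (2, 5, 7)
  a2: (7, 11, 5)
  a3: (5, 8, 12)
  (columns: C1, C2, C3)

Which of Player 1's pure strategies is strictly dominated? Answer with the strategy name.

a1

a3 gives a strictly higher payoff than a1 against every column: 5 > 2, 8 > 5, 12 > 7.
So a1 is strictly dominated and Player 1 never plays it.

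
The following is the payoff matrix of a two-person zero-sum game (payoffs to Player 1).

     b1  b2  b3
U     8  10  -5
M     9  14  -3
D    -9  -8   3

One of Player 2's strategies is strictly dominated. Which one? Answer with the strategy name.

b1 holds Player 1's payoff strictly below b2 in every row: 8 < 10, 9 < 14, -9 < -8.
So b2 is strictly dominated for Player 2.

b2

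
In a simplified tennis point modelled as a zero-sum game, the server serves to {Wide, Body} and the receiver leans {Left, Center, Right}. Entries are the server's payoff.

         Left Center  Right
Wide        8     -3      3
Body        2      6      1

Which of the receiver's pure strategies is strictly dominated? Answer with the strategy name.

Right holds the server's payoff strictly below Left in every row: 3 < 8, 1 < 2.
So Left is strictly dominated for the receiver.

Left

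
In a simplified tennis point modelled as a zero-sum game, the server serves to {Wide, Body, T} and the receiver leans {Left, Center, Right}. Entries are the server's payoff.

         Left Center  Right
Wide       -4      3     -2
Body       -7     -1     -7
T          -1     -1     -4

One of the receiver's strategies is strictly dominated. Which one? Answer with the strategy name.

Center

Right holds the server's payoff strictly below Center in every row: -2 < 3, -7 < -1, -4 < -1.
So Center is strictly dominated for the receiver.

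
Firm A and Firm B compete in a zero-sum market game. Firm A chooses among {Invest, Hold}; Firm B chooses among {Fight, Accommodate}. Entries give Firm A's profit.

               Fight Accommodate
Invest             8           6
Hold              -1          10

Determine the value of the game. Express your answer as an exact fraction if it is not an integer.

Row minima: Invest → 6, Hold → -1; maximin = 6.
Column maxima: Fight → 8, Accommodate → 10; minimax = 8.
6 ≠ 8, so there is no saddle point; optimal play is mixed.
Let Firm A play Invest with probability p. Expected payoff against Fight: 8p + (-1)(1−p) = 9p − 1; against Accommodate: 6p + 10(1−p) = −4p + 10.
Setting these equal: 9p − 1 = −4p + 10 ⇒ 13p = 11 ⇒ p = 11/13, and the value is (9)·(11/13) − 1 = 86/13.
For Firm B: with q = P(Fight), equating Invest's and Hold's payoffs gives 2q + 6 = −11q + 10 ⇒ q = 4/13.

86/13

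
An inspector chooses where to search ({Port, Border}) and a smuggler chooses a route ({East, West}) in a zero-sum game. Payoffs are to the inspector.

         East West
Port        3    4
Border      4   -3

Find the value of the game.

25/8

Row minima: Port → 3, Border → -3; maximin = 3.
Column maxima: East → 4, West → 4; minimax = 4.
3 ≠ 4, so there is no saddle point; optimal play is mixed.
Let the inspector play Port with probability p. Expected payoff against East: 3p + 4(1−p) = −p + 4; against West: 4p + (-3)(1−p) = 7p − 3.
Setting these equal: −p + 4 = 7p − 3 ⇒ −8p = -7 ⇒ p = 7/8, and the value is (-1)·(7/8) + 4 = 25/8.
For the smuggler: with q = P(East), equating Port's and Border's payoffs gives −q + 4 = 7q − 3 ⇒ q = 7/8.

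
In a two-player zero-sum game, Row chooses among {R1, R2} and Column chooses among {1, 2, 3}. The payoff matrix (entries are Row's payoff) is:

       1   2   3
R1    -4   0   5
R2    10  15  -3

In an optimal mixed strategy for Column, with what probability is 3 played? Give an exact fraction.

7/11

Row minima: R1 → -4, R2 → -3; maximin = -3.
Column maxima: 1 → 10, 2 → 15, 3 → 5; minimax = 5.
-3 ≠ 5, so there is no saddle point; optimal play is mixed.
2 is strictly dominated by 1 (it gives Row strictly more in every row), so Column never plays it.
On the remaining 2×2 (R1, R2 vs 1, 3):
Let Row play R1 with probability p. Expected payoff against 1: (-4)p + 10(1−p) = −14p + 10; against 3: 5p + (-3)(1−p) = 8p − 3.
Setting these equal: −14p + 10 = 8p − 3 ⇒ −22p = -13 ⇒ p = 13/22, and the value is (-14)·(13/22) + 10 = 19/11.
For Column: with q = P(1), equating R1's and R2's payoffs gives −9q + 5 = 13q − 3 ⇒ q = 4/11.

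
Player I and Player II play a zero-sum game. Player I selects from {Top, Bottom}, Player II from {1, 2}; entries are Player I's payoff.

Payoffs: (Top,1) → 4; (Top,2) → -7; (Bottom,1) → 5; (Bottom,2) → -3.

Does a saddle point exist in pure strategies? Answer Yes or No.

Row minima: Top → -7, Bottom → -3; maximin = -3.
Column maxima: 1 → 5, 2 → -3; minimax = -3.
maximin = minimax = -3, so a saddle point exists.

Yes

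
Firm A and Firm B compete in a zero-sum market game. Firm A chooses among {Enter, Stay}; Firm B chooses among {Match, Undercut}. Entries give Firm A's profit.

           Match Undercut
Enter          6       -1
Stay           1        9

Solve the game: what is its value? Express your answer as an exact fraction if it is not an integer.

11/3

Row minima: Enter → -1, Stay → 1; maximin = 1.
Column maxima: Match → 6, Undercut → 9; minimax = 6.
1 ≠ 6, so there is no saddle point; optimal play is mixed.
Let Firm A play Enter with probability p. Expected payoff against Match: 6p + 1(1−p) = 5p + 1; against Undercut: (-1)p + 9(1−p) = −10p + 9.
Setting these equal: 5p + 1 = −10p + 9 ⇒ 15p = 8 ⇒ p = 8/15, and the value is (5)·(8/15) + 1 = 11/3.
For Firm B: with q = P(Match), equating Enter's and Stay's payoffs gives 7q − 1 = −8q + 9 ⇒ q = 2/3.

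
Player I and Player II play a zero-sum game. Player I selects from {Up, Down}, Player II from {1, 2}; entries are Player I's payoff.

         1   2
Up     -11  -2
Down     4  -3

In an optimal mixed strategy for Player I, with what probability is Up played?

7/16

Row minima: Up → -11, Down → -3; maximin = -3.
Column maxima: 1 → 4, 2 → -2; minimax = -2.
-3 ≠ -2, so there is no saddle point; optimal play is mixed.
Let Player I play Up with probability p. Expected payoff against 1: (-11)p + 4(1−p) = −15p + 4; against 2: (-2)p + (-3)(1−p) = p − 3.
Setting these equal: −15p + 4 = p − 3 ⇒ −16p = -7 ⇒ p = 7/16, and the value is (-15)·(7/16) + 4 = -41/16.
For Player II: with q = P(1), equating Up's and Down's payoffs gives −9q − 2 = 7q − 3 ⇒ q = 1/16.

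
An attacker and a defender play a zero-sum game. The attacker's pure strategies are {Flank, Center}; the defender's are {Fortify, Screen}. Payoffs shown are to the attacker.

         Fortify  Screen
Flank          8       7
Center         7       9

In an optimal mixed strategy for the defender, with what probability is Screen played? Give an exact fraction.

Row minima: Flank → 7, Center → 7; maximin = 7.
Column maxima: Fortify → 8, Screen → 9; minimax = 8.
7 ≠ 8, so there is no saddle point; optimal play is mixed.
Let the attacker play Flank with probability p. Expected payoff against Fortify: 8p + 7(1−p) = p + 7; against Screen: 7p + 9(1−p) = −2p + 9.
Setting these equal: p + 7 = −2p + 9 ⇒ 3p = 2 ⇒ p = 2/3, and the value is (1)·(2/3) + 7 = 23/3.
For the defender: with q = P(Fortify), equating Flank's and Center's payoffs gives q + 7 = −2q + 9 ⇒ q = 2/3.

1/3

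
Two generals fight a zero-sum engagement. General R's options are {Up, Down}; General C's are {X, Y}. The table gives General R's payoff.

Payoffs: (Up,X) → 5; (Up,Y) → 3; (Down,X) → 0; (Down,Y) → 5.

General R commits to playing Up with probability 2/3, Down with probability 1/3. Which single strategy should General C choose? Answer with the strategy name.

X

If General C plays X, General R's expected payoff is (2/3)·5 + (1/3)·0 = 10/3.
If General C plays Y, General R's expected payoff is (2/3)·3 + (1/3)·5 = 11/3.
General C minimizes General R's payoff; the smallest is 10/3, so the best response is X.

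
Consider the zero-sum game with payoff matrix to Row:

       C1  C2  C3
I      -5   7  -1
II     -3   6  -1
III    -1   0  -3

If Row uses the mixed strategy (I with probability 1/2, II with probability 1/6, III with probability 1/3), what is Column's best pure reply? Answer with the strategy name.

If Column plays C1, Row's expected payoff is (1/2)·(-5) + (1/6)·(-3) + (1/3)·(-1) = -10/3.
If Column plays C2, Row's expected payoff is (1/2)·7 + (1/6)·6 + (1/3)·0 = 9/2.
If Column plays C3, Row's expected payoff is (1/2)·(-1) + (1/6)·(-1) + (1/3)·(-3) = -5/3.
Column minimizes Row's payoff; the smallest is -10/3, so the best response is C1.

C1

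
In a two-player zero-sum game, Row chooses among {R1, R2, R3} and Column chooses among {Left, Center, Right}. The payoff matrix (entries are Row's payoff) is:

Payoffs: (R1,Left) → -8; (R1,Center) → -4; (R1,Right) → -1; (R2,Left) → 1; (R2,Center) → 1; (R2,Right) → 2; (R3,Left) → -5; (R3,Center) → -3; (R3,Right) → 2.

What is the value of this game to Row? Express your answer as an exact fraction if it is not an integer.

1

Row minima: R1 → -8, R2 → 1, R3 → -5; maximin = 1.
Column maxima: Left → 1, Center → 1, Right → 2; minimax = 1.
Since maximin = minimax = 1, there is a saddle point and the value is 1.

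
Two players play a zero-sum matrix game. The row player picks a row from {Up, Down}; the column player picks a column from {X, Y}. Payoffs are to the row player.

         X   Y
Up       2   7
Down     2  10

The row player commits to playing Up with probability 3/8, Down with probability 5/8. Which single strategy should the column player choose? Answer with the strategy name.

If the column player plays X, the row player's expected payoff is (3/8)·2 + (5/8)·2 = 2.
If the column player plays Y, the row player's expected payoff is (3/8)·7 + (5/8)·10 = 71/8.
The column player minimizes the row player's payoff; the smallest is 2, so the best response is X.

X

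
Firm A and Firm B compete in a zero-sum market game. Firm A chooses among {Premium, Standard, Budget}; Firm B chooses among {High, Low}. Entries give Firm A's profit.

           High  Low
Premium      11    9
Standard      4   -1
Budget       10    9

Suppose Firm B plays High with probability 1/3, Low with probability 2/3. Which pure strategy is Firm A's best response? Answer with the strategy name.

Premium

Expected payoff of Premium: (1/3)·11 + (2/3)·9 = 29/3.
Expected payoff of Standard: (1/3)·4 + (2/3)·(-1) = 2/3.
Expected payoff of Budget: (1/3)·10 + (2/3)·9 = 28/3.
The largest is 29/3, so Firm A's best response is Premium.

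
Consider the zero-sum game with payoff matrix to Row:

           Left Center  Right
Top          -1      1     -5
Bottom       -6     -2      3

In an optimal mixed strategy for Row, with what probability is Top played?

Row minima: Top → -5, Bottom → -6; maximin = -5.
Column maxima: Left → -1, Center → 1, Right → 3; minimax = -1.
-5 ≠ -1, so there is no saddle point; optimal play is mixed.
Center is strictly dominated by Left (it gives Row strictly more in every row), so Column never plays it.
On the remaining 2×2 (Top, Bottom vs Left, Right):
Let Row play Top with probability p. Expected payoff against Left: (-1)p + (-6)(1−p) = 5p − 6; against Right: (-5)p + 3(1−p) = −8p + 3.
Setting these equal: 5p − 6 = −8p + 3 ⇒ 13p = 9 ⇒ p = 9/13, and the value is (5)·(9/13) − 6 = -33/13.
For Column: with q = P(Left), equating Top's and Bottom's payoffs gives 4q − 5 = −9q + 3 ⇒ q = 8/13.

9/13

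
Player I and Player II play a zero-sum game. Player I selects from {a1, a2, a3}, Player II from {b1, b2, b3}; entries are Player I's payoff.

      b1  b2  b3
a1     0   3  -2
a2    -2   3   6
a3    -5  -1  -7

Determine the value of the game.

Row minima: a1 → -2, a2 → -2, a3 → -7; maximin = -2.
Column maxima: b1 → 0, b2 → 3, b3 → 6; minimax = 0.
-2 ≠ 0, so there is no saddle point; optimal play is mixed.
a3 is strictly dominated by a1, so Player I never plays it.
b2 is strictly dominated by b1 (it gives Player I strictly more in every row), so Player II never plays it.
On the remaining 2×2 (a1, a2 vs b1, b3):
Let Player I play a1 with probability p. Expected payoff against b1: 0p + (-2)(1−p) = 2p − 2; against b3: (-2)p + 6(1−p) = −8p + 6.
Setting these equal: 2p − 2 = −8p + 6 ⇒ 10p = 8 ⇒ p = 4/5, and the value is (2)·(4/5) − 2 = -2/5.
For Player II: with q = P(b1), equating a1's and a2's payoffs gives 2q − 2 = −8q + 6 ⇒ q = 4/5.

-2/5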